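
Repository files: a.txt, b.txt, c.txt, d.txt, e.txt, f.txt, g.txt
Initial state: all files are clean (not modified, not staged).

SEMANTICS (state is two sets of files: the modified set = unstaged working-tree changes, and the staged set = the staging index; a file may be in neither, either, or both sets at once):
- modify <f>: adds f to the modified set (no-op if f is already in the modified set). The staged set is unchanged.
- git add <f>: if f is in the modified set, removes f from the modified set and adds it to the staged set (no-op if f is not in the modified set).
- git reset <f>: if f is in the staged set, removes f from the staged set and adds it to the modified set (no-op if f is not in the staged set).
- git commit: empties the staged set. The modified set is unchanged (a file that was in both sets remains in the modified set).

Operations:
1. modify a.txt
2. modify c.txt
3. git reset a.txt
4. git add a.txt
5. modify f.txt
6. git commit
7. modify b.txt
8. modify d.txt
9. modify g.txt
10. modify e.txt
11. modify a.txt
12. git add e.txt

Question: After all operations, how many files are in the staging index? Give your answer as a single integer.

Answer: 1

Derivation:
After op 1 (modify a.txt): modified={a.txt} staged={none}
After op 2 (modify c.txt): modified={a.txt, c.txt} staged={none}
After op 3 (git reset a.txt): modified={a.txt, c.txt} staged={none}
After op 4 (git add a.txt): modified={c.txt} staged={a.txt}
After op 5 (modify f.txt): modified={c.txt, f.txt} staged={a.txt}
After op 6 (git commit): modified={c.txt, f.txt} staged={none}
After op 7 (modify b.txt): modified={b.txt, c.txt, f.txt} staged={none}
After op 8 (modify d.txt): modified={b.txt, c.txt, d.txt, f.txt} staged={none}
After op 9 (modify g.txt): modified={b.txt, c.txt, d.txt, f.txt, g.txt} staged={none}
After op 10 (modify e.txt): modified={b.txt, c.txt, d.txt, e.txt, f.txt, g.txt} staged={none}
After op 11 (modify a.txt): modified={a.txt, b.txt, c.txt, d.txt, e.txt, f.txt, g.txt} staged={none}
After op 12 (git add e.txt): modified={a.txt, b.txt, c.txt, d.txt, f.txt, g.txt} staged={e.txt}
Final staged set: {e.txt} -> count=1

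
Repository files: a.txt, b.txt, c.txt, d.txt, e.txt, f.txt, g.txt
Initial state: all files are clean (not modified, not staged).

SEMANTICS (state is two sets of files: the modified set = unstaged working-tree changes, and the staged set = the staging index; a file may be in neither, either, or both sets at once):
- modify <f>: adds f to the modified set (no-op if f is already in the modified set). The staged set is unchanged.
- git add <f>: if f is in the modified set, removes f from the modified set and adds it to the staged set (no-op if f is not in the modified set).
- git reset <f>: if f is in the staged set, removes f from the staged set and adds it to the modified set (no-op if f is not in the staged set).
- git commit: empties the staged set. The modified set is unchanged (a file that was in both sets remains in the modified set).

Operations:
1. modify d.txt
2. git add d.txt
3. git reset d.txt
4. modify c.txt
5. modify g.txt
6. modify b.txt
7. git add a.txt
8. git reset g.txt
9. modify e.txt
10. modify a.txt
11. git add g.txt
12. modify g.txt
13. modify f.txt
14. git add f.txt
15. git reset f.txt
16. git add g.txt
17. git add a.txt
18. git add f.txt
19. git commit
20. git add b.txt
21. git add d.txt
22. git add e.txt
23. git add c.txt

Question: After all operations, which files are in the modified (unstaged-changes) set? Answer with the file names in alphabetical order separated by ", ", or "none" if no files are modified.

After op 1 (modify d.txt): modified={d.txt} staged={none}
After op 2 (git add d.txt): modified={none} staged={d.txt}
After op 3 (git reset d.txt): modified={d.txt} staged={none}
After op 4 (modify c.txt): modified={c.txt, d.txt} staged={none}
After op 5 (modify g.txt): modified={c.txt, d.txt, g.txt} staged={none}
After op 6 (modify b.txt): modified={b.txt, c.txt, d.txt, g.txt} staged={none}
After op 7 (git add a.txt): modified={b.txt, c.txt, d.txt, g.txt} staged={none}
After op 8 (git reset g.txt): modified={b.txt, c.txt, d.txt, g.txt} staged={none}
After op 9 (modify e.txt): modified={b.txt, c.txt, d.txt, e.txt, g.txt} staged={none}
After op 10 (modify a.txt): modified={a.txt, b.txt, c.txt, d.txt, e.txt, g.txt} staged={none}
After op 11 (git add g.txt): modified={a.txt, b.txt, c.txt, d.txt, e.txt} staged={g.txt}
After op 12 (modify g.txt): modified={a.txt, b.txt, c.txt, d.txt, e.txt, g.txt} staged={g.txt}
After op 13 (modify f.txt): modified={a.txt, b.txt, c.txt, d.txt, e.txt, f.txt, g.txt} staged={g.txt}
After op 14 (git add f.txt): modified={a.txt, b.txt, c.txt, d.txt, e.txt, g.txt} staged={f.txt, g.txt}
After op 15 (git reset f.txt): modified={a.txt, b.txt, c.txt, d.txt, e.txt, f.txt, g.txt} staged={g.txt}
After op 16 (git add g.txt): modified={a.txt, b.txt, c.txt, d.txt, e.txt, f.txt} staged={g.txt}
After op 17 (git add a.txt): modified={b.txt, c.txt, d.txt, e.txt, f.txt} staged={a.txt, g.txt}
After op 18 (git add f.txt): modified={b.txt, c.txt, d.txt, e.txt} staged={a.txt, f.txt, g.txt}
After op 19 (git commit): modified={b.txt, c.txt, d.txt, e.txt} staged={none}
After op 20 (git add b.txt): modified={c.txt, d.txt, e.txt} staged={b.txt}
After op 21 (git add d.txt): modified={c.txt, e.txt} staged={b.txt, d.txt}
After op 22 (git add e.txt): modified={c.txt} staged={b.txt, d.txt, e.txt}
After op 23 (git add c.txt): modified={none} staged={b.txt, c.txt, d.txt, e.txt}

Answer: none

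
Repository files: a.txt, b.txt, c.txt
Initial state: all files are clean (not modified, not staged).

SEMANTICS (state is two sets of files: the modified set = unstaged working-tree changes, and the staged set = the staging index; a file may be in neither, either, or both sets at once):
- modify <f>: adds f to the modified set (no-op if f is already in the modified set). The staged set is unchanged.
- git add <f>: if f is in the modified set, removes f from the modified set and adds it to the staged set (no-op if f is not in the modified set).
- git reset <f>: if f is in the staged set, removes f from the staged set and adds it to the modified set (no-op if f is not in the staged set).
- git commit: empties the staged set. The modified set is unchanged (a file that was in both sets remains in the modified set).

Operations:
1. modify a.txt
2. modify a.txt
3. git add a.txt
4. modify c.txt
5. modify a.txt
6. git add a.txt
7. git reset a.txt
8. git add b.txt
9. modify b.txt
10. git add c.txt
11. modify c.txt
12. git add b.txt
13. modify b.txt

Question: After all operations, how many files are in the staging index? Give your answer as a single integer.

After op 1 (modify a.txt): modified={a.txt} staged={none}
After op 2 (modify a.txt): modified={a.txt} staged={none}
After op 3 (git add a.txt): modified={none} staged={a.txt}
After op 4 (modify c.txt): modified={c.txt} staged={a.txt}
After op 5 (modify a.txt): modified={a.txt, c.txt} staged={a.txt}
After op 6 (git add a.txt): modified={c.txt} staged={a.txt}
After op 7 (git reset a.txt): modified={a.txt, c.txt} staged={none}
After op 8 (git add b.txt): modified={a.txt, c.txt} staged={none}
After op 9 (modify b.txt): modified={a.txt, b.txt, c.txt} staged={none}
After op 10 (git add c.txt): modified={a.txt, b.txt} staged={c.txt}
After op 11 (modify c.txt): modified={a.txt, b.txt, c.txt} staged={c.txt}
After op 12 (git add b.txt): modified={a.txt, c.txt} staged={b.txt, c.txt}
After op 13 (modify b.txt): modified={a.txt, b.txt, c.txt} staged={b.txt, c.txt}
Final staged set: {b.txt, c.txt} -> count=2

Answer: 2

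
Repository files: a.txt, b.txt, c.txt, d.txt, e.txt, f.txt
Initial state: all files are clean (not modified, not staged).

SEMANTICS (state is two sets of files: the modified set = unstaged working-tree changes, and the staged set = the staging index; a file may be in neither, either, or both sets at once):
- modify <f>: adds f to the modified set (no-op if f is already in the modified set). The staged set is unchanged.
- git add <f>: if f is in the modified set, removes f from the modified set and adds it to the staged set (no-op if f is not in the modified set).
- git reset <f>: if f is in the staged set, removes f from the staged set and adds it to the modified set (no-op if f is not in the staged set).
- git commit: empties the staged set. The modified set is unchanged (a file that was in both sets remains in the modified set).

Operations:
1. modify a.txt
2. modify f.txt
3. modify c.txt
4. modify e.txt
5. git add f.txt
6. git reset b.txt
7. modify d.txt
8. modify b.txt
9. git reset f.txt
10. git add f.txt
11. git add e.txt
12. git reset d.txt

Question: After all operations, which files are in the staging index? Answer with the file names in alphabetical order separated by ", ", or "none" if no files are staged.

After op 1 (modify a.txt): modified={a.txt} staged={none}
After op 2 (modify f.txt): modified={a.txt, f.txt} staged={none}
After op 3 (modify c.txt): modified={a.txt, c.txt, f.txt} staged={none}
After op 4 (modify e.txt): modified={a.txt, c.txt, e.txt, f.txt} staged={none}
After op 5 (git add f.txt): modified={a.txt, c.txt, e.txt} staged={f.txt}
After op 6 (git reset b.txt): modified={a.txt, c.txt, e.txt} staged={f.txt}
After op 7 (modify d.txt): modified={a.txt, c.txt, d.txt, e.txt} staged={f.txt}
After op 8 (modify b.txt): modified={a.txt, b.txt, c.txt, d.txt, e.txt} staged={f.txt}
After op 9 (git reset f.txt): modified={a.txt, b.txt, c.txt, d.txt, e.txt, f.txt} staged={none}
After op 10 (git add f.txt): modified={a.txt, b.txt, c.txt, d.txt, e.txt} staged={f.txt}
After op 11 (git add e.txt): modified={a.txt, b.txt, c.txt, d.txt} staged={e.txt, f.txt}
After op 12 (git reset d.txt): modified={a.txt, b.txt, c.txt, d.txt} staged={e.txt, f.txt}

Answer: e.txt, f.txt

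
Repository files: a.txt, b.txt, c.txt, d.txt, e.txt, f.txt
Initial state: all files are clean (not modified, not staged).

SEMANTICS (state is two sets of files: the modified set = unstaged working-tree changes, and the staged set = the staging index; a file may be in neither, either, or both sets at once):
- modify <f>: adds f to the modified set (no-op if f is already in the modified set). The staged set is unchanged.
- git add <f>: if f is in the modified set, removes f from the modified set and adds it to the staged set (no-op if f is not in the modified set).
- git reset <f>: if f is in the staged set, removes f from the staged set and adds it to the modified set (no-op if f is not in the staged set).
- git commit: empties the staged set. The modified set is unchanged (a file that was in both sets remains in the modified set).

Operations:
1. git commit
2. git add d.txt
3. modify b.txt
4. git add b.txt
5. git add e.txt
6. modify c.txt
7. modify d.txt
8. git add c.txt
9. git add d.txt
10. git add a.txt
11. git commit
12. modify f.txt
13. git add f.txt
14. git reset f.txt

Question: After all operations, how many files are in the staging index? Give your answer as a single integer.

Answer: 0

Derivation:
After op 1 (git commit): modified={none} staged={none}
After op 2 (git add d.txt): modified={none} staged={none}
After op 3 (modify b.txt): modified={b.txt} staged={none}
After op 4 (git add b.txt): modified={none} staged={b.txt}
After op 5 (git add e.txt): modified={none} staged={b.txt}
After op 6 (modify c.txt): modified={c.txt} staged={b.txt}
After op 7 (modify d.txt): modified={c.txt, d.txt} staged={b.txt}
After op 8 (git add c.txt): modified={d.txt} staged={b.txt, c.txt}
After op 9 (git add d.txt): modified={none} staged={b.txt, c.txt, d.txt}
After op 10 (git add a.txt): modified={none} staged={b.txt, c.txt, d.txt}
After op 11 (git commit): modified={none} staged={none}
After op 12 (modify f.txt): modified={f.txt} staged={none}
After op 13 (git add f.txt): modified={none} staged={f.txt}
After op 14 (git reset f.txt): modified={f.txt} staged={none}
Final staged set: {none} -> count=0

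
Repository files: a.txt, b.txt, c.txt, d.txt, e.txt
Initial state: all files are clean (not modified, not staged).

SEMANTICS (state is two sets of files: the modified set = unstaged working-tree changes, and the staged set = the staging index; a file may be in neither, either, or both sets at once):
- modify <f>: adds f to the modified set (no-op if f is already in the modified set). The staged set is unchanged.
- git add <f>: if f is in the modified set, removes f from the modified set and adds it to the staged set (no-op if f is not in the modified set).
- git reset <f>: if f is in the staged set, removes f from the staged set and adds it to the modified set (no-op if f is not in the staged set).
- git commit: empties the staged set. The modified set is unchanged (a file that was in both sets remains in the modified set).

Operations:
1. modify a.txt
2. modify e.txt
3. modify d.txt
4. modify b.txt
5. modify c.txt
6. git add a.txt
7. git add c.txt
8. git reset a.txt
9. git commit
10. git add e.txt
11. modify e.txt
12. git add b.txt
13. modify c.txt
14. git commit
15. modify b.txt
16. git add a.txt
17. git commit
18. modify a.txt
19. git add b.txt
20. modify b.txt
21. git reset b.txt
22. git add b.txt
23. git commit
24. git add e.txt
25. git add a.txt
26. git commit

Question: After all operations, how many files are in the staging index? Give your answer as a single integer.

After op 1 (modify a.txt): modified={a.txt} staged={none}
After op 2 (modify e.txt): modified={a.txt, e.txt} staged={none}
After op 3 (modify d.txt): modified={a.txt, d.txt, e.txt} staged={none}
After op 4 (modify b.txt): modified={a.txt, b.txt, d.txt, e.txt} staged={none}
After op 5 (modify c.txt): modified={a.txt, b.txt, c.txt, d.txt, e.txt} staged={none}
After op 6 (git add a.txt): modified={b.txt, c.txt, d.txt, e.txt} staged={a.txt}
After op 7 (git add c.txt): modified={b.txt, d.txt, e.txt} staged={a.txt, c.txt}
After op 8 (git reset a.txt): modified={a.txt, b.txt, d.txt, e.txt} staged={c.txt}
After op 9 (git commit): modified={a.txt, b.txt, d.txt, e.txt} staged={none}
After op 10 (git add e.txt): modified={a.txt, b.txt, d.txt} staged={e.txt}
After op 11 (modify e.txt): modified={a.txt, b.txt, d.txt, e.txt} staged={e.txt}
After op 12 (git add b.txt): modified={a.txt, d.txt, e.txt} staged={b.txt, e.txt}
After op 13 (modify c.txt): modified={a.txt, c.txt, d.txt, e.txt} staged={b.txt, e.txt}
After op 14 (git commit): modified={a.txt, c.txt, d.txt, e.txt} staged={none}
After op 15 (modify b.txt): modified={a.txt, b.txt, c.txt, d.txt, e.txt} staged={none}
After op 16 (git add a.txt): modified={b.txt, c.txt, d.txt, e.txt} staged={a.txt}
After op 17 (git commit): modified={b.txt, c.txt, d.txt, e.txt} staged={none}
After op 18 (modify a.txt): modified={a.txt, b.txt, c.txt, d.txt, e.txt} staged={none}
After op 19 (git add b.txt): modified={a.txt, c.txt, d.txt, e.txt} staged={b.txt}
After op 20 (modify b.txt): modified={a.txt, b.txt, c.txt, d.txt, e.txt} staged={b.txt}
After op 21 (git reset b.txt): modified={a.txt, b.txt, c.txt, d.txt, e.txt} staged={none}
After op 22 (git add b.txt): modified={a.txt, c.txt, d.txt, e.txt} staged={b.txt}
After op 23 (git commit): modified={a.txt, c.txt, d.txt, e.txt} staged={none}
After op 24 (git add e.txt): modified={a.txt, c.txt, d.txt} staged={e.txt}
After op 25 (git add a.txt): modified={c.txt, d.txt} staged={a.txt, e.txt}
After op 26 (git commit): modified={c.txt, d.txt} staged={none}
Final staged set: {none} -> count=0

Answer: 0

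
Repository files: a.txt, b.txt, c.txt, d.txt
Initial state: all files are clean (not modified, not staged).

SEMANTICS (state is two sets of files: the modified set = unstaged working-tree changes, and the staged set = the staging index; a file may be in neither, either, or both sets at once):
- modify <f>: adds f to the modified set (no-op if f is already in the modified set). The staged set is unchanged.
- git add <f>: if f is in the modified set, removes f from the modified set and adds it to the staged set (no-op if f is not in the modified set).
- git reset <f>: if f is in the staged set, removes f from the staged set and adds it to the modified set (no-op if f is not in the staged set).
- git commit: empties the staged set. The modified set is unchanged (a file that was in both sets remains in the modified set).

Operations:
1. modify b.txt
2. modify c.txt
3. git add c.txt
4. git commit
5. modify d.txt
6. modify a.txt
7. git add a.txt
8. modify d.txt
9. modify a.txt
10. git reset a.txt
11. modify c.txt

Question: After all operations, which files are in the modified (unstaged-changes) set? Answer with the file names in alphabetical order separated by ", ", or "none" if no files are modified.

Answer: a.txt, b.txt, c.txt, d.txt

Derivation:
After op 1 (modify b.txt): modified={b.txt} staged={none}
After op 2 (modify c.txt): modified={b.txt, c.txt} staged={none}
After op 3 (git add c.txt): modified={b.txt} staged={c.txt}
After op 4 (git commit): modified={b.txt} staged={none}
After op 5 (modify d.txt): modified={b.txt, d.txt} staged={none}
After op 6 (modify a.txt): modified={a.txt, b.txt, d.txt} staged={none}
After op 7 (git add a.txt): modified={b.txt, d.txt} staged={a.txt}
After op 8 (modify d.txt): modified={b.txt, d.txt} staged={a.txt}
After op 9 (modify a.txt): modified={a.txt, b.txt, d.txt} staged={a.txt}
After op 10 (git reset a.txt): modified={a.txt, b.txt, d.txt} staged={none}
After op 11 (modify c.txt): modified={a.txt, b.txt, c.txt, d.txt} staged={none}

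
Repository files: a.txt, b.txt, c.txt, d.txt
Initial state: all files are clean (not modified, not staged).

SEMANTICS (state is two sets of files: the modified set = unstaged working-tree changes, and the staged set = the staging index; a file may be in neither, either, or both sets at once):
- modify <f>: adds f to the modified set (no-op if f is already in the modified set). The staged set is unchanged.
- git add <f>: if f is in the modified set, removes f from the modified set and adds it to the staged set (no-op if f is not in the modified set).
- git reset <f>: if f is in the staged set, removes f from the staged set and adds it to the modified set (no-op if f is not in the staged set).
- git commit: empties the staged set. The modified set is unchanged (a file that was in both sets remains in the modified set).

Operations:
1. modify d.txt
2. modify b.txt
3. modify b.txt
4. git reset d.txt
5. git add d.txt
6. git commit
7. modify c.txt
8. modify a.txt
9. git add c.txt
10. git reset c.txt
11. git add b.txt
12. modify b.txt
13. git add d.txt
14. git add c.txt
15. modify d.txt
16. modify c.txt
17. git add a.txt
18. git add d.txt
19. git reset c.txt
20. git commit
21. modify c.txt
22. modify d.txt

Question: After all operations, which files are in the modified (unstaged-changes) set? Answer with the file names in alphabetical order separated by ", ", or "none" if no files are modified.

After op 1 (modify d.txt): modified={d.txt} staged={none}
After op 2 (modify b.txt): modified={b.txt, d.txt} staged={none}
After op 3 (modify b.txt): modified={b.txt, d.txt} staged={none}
After op 4 (git reset d.txt): modified={b.txt, d.txt} staged={none}
After op 5 (git add d.txt): modified={b.txt} staged={d.txt}
After op 6 (git commit): modified={b.txt} staged={none}
After op 7 (modify c.txt): modified={b.txt, c.txt} staged={none}
After op 8 (modify a.txt): modified={a.txt, b.txt, c.txt} staged={none}
After op 9 (git add c.txt): modified={a.txt, b.txt} staged={c.txt}
After op 10 (git reset c.txt): modified={a.txt, b.txt, c.txt} staged={none}
After op 11 (git add b.txt): modified={a.txt, c.txt} staged={b.txt}
After op 12 (modify b.txt): modified={a.txt, b.txt, c.txt} staged={b.txt}
After op 13 (git add d.txt): modified={a.txt, b.txt, c.txt} staged={b.txt}
After op 14 (git add c.txt): modified={a.txt, b.txt} staged={b.txt, c.txt}
After op 15 (modify d.txt): modified={a.txt, b.txt, d.txt} staged={b.txt, c.txt}
After op 16 (modify c.txt): modified={a.txt, b.txt, c.txt, d.txt} staged={b.txt, c.txt}
After op 17 (git add a.txt): modified={b.txt, c.txt, d.txt} staged={a.txt, b.txt, c.txt}
After op 18 (git add d.txt): modified={b.txt, c.txt} staged={a.txt, b.txt, c.txt, d.txt}
After op 19 (git reset c.txt): modified={b.txt, c.txt} staged={a.txt, b.txt, d.txt}
After op 20 (git commit): modified={b.txt, c.txt} staged={none}
After op 21 (modify c.txt): modified={b.txt, c.txt} staged={none}
After op 22 (modify d.txt): modified={b.txt, c.txt, d.txt} staged={none}

Answer: b.txt, c.txt, d.txt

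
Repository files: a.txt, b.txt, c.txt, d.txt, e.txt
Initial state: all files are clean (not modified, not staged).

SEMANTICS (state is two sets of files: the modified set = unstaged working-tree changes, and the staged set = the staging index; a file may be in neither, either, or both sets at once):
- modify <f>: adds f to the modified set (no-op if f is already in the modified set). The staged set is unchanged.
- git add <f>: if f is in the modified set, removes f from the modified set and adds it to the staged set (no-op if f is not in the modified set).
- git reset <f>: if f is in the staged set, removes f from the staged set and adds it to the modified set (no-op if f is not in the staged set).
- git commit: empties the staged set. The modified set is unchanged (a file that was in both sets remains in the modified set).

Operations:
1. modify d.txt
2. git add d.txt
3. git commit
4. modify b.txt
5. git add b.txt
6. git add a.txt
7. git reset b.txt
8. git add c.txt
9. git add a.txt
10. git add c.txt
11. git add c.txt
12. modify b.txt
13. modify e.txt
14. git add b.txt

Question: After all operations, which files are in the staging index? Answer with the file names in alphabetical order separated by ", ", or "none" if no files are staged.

After op 1 (modify d.txt): modified={d.txt} staged={none}
After op 2 (git add d.txt): modified={none} staged={d.txt}
After op 3 (git commit): modified={none} staged={none}
After op 4 (modify b.txt): modified={b.txt} staged={none}
After op 5 (git add b.txt): modified={none} staged={b.txt}
After op 6 (git add a.txt): modified={none} staged={b.txt}
After op 7 (git reset b.txt): modified={b.txt} staged={none}
After op 8 (git add c.txt): modified={b.txt} staged={none}
After op 9 (git add a.txt): modified={b.txt} staged={none}
After op 10 (git add c.txt): modified={b.txt} staged={none}
After op 11 (git add c.txt): modified={b.txt} staged={none}
After op 12 (modify b.txt): modified={b.txt} staged={none}
After op 13 (modify e.txt): modified={b.txt, e.txt} staged={none}
After op 14 (git add b.txt): modified={e.txt} staged={b.txt}

Answer: b.txt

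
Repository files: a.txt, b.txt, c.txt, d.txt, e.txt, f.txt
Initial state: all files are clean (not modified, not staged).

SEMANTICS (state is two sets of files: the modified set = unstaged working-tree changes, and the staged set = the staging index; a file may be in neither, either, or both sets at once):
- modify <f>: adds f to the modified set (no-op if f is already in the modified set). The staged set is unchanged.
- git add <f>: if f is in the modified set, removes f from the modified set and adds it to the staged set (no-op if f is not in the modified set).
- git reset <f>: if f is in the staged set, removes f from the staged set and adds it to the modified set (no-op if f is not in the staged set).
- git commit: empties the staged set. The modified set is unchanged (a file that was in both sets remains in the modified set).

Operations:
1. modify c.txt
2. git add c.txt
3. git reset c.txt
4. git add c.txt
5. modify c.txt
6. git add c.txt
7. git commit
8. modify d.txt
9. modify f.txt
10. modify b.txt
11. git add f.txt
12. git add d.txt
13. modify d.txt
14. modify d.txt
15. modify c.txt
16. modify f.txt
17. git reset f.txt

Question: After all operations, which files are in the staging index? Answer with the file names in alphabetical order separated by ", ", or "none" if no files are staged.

After op 1 (modify c.txt): modified={c.txt} staged={none}
After op 2 (git add c.txt): modified={none} staged={c.txt}
After op 3 (git reset c.txt): modified={c.txt} staged={none}
After op 4 (git add c.txt): modified={none} staged={c.txt}
After op 5 (modify c.txt): modified={c.txt} staged={c.txt}
After op 6 (git add c.txt): modified={none} staged={c.txt}
After op 7 (git commit): modified={none} staged={none}
After op 8 (modify d.txt): modified={d.txt} staged={none}
After op 9 (modify f.txt): modified={d.txt, f.txt} staged={none}
After op 10 (modify b.txt): modified={b.txt, d.txt, f.txt} staged={none}
After op 11 (git add f.txt): modified={b.txt, d.txt} staged={f.txt}
After op 12 (git add d.txt): modified={b.txt} staged={d.txt, f.txt}
After op 13 (modify d.txt): modified={b.txt, d.txt} staged={d.txt, f.txt}
After op 14 (modify d.txt): modified={b.txt, d.txt} staged={d.txt, f.txt}
After op 15 (modify c.txt): modified={b.txt, c.txt, d.txt} staged={d.txt, f.txt}
After op 16 (modify f.txt): modified={b.txt, c.txt, d.txt, f.txt} staged={d.txt, f.txt}
After op 17 (git reset f.txt): modified={b.txt, c.txt, d.txt, f.txt} staged={d.txt}

Answer: d.txt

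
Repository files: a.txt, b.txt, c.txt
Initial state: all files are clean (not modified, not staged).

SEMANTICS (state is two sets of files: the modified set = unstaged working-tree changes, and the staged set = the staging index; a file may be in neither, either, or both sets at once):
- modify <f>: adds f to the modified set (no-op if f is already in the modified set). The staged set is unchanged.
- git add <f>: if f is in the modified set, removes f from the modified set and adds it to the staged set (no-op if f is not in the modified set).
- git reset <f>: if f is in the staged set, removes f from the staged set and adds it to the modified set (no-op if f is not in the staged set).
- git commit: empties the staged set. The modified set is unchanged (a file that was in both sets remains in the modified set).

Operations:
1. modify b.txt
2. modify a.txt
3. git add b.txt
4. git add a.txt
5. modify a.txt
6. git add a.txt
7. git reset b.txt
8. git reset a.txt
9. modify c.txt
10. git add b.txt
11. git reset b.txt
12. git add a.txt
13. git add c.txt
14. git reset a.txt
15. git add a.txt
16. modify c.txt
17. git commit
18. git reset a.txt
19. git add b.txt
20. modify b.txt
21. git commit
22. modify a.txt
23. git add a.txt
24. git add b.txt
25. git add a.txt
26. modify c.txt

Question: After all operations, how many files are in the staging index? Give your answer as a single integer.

Answer: 2

Derivation:
After op 1 (modify b.txt): modified={b.txt} staged={none}
After op 2 (modify a.txt): modified={a.txt, b.txt} staged={none}
After op 3 (git add b.txt): modified={a.txt} staged={b.txt}
After op 4 (git add a.txt): modified={none} staged={a.txt, b.txt}
After op 5 (modify a.txt): modified={a.txt} staged={a.txt, b.txt}
After op 6 (git add a.txt): modified={none} staged={a.txt, b.txt}
After op 7 (git reset b.txt): modified={b.txt} staged={a.txt}
After op 8 (git reset a.txt): modified={a.txt, b.txt} staged={none}
After op 9 (modify c.txt): modified={a.txt, b.txt, c.txt} staged={none}
After op 10 (git add b.txt): modified={a.txt, c.txt} staged={b.txt}
After op 11 (git reset b.txt): modified={a.txt, b.txt, c.txt} staged={none}
After op 12 (git add a.txt): modified={b.txt, c.txt} staged={a.txt}
After op 13 (git add c.txt): modified={b.txt} staged={a.txt, c.txt}
After op 14 (git reset a.txt): modified={a.txt, b.txt} staged={c.txt}
After op 15 (git add a.txt): modified={b.txt} staged={a.txt, c.txt}
After op 16 (modify c.txt): modified={b.txt, c.txt} staged={a.txt, c.txt}
After op 17 (git commit): modified={b.txt, c.txt} staged={none}
After op 18 (git reset a.txt): modified={b.txt, c.txt} staged={none}
After op 19 (git add b.txt): modified={c.txt} staged={b.txt}
After op 20 (modify b.txt): modified={b.txt, c.txt} staged={b.txt}
After op 21 (git commit): modified={b.txt, c.txt} staged={none}
After op 22 (modify a.txt): modified={a.txt, b.txt, c.txt} staged={none}
After op 23 (git add a.txt): modified={b.txt, c.txt} staged={a.txt}
After op 24 (git add b.txt): modified={c.txt} staged={a.txt, b.txt}
After op 25 (git add a.txt): modified={c.txt} staged={a.txt, b.txt}
After op 26 (modify c.txt): modified={c.txt} staged={a.txt, b.txt}
Final staged set: {a.txt, b.txt} -> count=2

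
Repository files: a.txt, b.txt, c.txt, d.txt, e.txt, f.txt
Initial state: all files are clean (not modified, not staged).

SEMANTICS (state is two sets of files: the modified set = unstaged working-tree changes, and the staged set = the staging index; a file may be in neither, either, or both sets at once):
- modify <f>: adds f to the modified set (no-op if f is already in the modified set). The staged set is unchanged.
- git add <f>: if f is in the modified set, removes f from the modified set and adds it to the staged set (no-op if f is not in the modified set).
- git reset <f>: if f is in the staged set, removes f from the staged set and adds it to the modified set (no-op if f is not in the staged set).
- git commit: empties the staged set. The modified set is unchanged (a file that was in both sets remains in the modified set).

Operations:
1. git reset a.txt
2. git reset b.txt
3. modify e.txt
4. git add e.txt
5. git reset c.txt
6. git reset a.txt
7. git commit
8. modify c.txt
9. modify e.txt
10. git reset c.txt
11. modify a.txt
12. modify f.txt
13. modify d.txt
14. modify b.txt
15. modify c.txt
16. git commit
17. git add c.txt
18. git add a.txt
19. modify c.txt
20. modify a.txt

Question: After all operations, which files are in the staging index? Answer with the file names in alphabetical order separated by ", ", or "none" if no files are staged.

After op 1 (git reset a.txt): modified={none} staged={none}
After op 2 (git reset b.txt): modified={none} staged={none}
After op 3 (modify e.txt): modified={e.txt} staged={none}
After op 4 (git add e.txt): modified={none} staged={e.txt}
After op 5 (git reset c.txt): modified={none} staged={e.txt}
After op 6 (git reset a.txt): modified={none} staged={e.txt}
After op 7 (git commit): modified={none} staged={none}
After op 8 (modify c.txt): modified={c.txt} staged={none}
After op 9 (modify e.txt): modified={c.txt, e.txt} staged={none}
After op 10 (git reset c.txt): modified={c.txt, e.txt} staged={none}
After op 11 (modify a.txt): modified={a.txt, c.txt, e.txt} staged={none}
After op 12 (modify f.txt): modified={a.txt, c.txt, e.txt, f.txt} staged={none}
After op 13 (modify d.txt): modified={a.txt, c.txt, d.txt, e.txt, f.txt} staged={none}
After op 14 (modify b.txt): modified={a.txt, b.txt, c.txt, d.txt, e.txt, f.txt} staged={none}
After op 15 (modify c.txt): modified={a.txt, b.txt, c.txt, d.txt, e.txt, f.txt} staged={none}
After op 16 (git commit): modified={a.txt, b.txt, c.txt, d.txt, e.txt, f.txt} staged={none}
After op 17 (git add c.txt): modified={a.txt, b.txt, d.txt, e.txt, f.txt} staged={c.txt}
After op 18 (git add a.txt): modified={b.txt, d.txt, e.txt, f.txt} staged={a.txt, c.txt}
After op 19 (modify c.txt): modified={b.txt, c.txt, d.txt, e.txt, f.txt} staged={a.txt, c.txt}
After op 20 (modify a.txt): modified={a.txt, b.txt, c.txt, d.txt, e.txt, f.txt} staged={a.txt, c.txt}

Answer: a.txt, c.txt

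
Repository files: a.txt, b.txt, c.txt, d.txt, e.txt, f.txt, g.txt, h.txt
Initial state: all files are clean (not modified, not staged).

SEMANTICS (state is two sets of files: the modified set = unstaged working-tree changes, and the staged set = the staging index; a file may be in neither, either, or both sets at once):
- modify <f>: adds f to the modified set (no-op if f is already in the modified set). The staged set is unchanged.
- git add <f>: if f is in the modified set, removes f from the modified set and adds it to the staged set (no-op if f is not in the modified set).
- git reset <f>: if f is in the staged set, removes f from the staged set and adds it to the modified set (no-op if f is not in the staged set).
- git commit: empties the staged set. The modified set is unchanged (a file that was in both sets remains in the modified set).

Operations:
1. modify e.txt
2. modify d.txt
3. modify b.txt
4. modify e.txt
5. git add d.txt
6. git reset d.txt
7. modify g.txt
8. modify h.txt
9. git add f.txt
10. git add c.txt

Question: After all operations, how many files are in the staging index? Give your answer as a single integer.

Answer: 0

Derivation:
After op 1 (modify e.txt): modified={e.txt} staged={none}
After op 2 (modify d.txt): modified={d.txt, e.txt} staged={none}
After op 3 (modify b.txt): modified={b.txt, d.txt, e.txt} staged={none}
After op 4 (modify e.txt): modified={b.txt, d.txt, e.txt} staged={none}
After op 5 (git add d.txt): modified={b.txt, e.txt} staged={d.txt}
After op 6 (git reset d.txt): modified={b.txt, d.txt, e.txt} staged={none}
After op 7 (modify g.txt): modified={b.txt, d.txt, e.txt, g.txt} staged={none}
After op 8 (modify h.txt): modified={b.txt, d.txt, e.txt, g.txt, h.txt} staged={none}
After op 9 (git add f.txt): modified={b.txt, d.txt, e.txt, g.txt, h.txt} staged={none}
After op 10 (git add c.txt): modified={b.txt, d.txt, e.txt, g.txt, h.txt} staged={none}
Final staged set: {none} -> count=0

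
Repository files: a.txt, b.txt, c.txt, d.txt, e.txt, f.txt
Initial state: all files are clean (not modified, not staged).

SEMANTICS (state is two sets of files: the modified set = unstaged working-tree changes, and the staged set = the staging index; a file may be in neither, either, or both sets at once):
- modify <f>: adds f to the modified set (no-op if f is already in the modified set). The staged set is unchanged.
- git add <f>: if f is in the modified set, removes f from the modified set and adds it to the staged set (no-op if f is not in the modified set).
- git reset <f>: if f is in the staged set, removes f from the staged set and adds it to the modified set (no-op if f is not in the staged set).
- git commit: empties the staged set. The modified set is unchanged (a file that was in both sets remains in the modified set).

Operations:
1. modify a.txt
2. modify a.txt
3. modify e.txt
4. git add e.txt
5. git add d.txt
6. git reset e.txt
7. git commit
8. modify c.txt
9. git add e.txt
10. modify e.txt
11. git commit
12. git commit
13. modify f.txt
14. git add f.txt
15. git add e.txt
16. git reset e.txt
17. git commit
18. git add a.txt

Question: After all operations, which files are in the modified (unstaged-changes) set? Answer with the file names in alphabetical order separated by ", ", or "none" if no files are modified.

Answer: c.txt, e.txt

Derivation:
After op 1 (modify a.txt): modified={a.txt} staged={none}
After op 2 (modify a.txt): modified={a.txt} staged={none}
After op 3 (modify e.txt): modified={a.txt, e.txt} staged={none}
After op 4 (git add e.txt): modified={a.txt} staged={e.txt}
After op 5 (git add d.txt): modified={a.txt} staged={e.txt}
After op 6 (git reset e.txt): modified={a.txt, e.txt} staged={none}
After op 7 (git commit): modified={a.txt, e.txt} staged={none}
After op 8 (modify c.txt): modified={a.txt, c.txt, e.txt} staged={none}
After op 9 (git add e.txt): modified={a.txt, c.txt} staged={e.txt}
After op 10 (modify e.txt): modified={a.txt, c.txt, e.txt} staged={e.txt}
After op 11 (git commit): modified={a.txt, c.txt, e.txt} staged={none}
After op 12 (git commit): modified={a.txt, c.txt, e.txt} staged={none}
After op 13 (modify f.txt): modified={a.txt, c.txt, e.txt, f.txt} staged={none}
After op 14 (git add f.txt): modified={a.txt, c.txt, e.txt} staged={f.txt}
After op 15 (git add e.txt): modified={a.txt, c.txt} staged={e.txt, f.txt}
After op 16 (git reset e.txt): modified={a.txt, c.txt, e.txt} staged={f.txt}
After op 17 (git commit): modified={a.txt, c.txt, e.txt} staged={none}
After op 18 (git add a.txt): modified={c.txt, e.txt} staged={a.txt}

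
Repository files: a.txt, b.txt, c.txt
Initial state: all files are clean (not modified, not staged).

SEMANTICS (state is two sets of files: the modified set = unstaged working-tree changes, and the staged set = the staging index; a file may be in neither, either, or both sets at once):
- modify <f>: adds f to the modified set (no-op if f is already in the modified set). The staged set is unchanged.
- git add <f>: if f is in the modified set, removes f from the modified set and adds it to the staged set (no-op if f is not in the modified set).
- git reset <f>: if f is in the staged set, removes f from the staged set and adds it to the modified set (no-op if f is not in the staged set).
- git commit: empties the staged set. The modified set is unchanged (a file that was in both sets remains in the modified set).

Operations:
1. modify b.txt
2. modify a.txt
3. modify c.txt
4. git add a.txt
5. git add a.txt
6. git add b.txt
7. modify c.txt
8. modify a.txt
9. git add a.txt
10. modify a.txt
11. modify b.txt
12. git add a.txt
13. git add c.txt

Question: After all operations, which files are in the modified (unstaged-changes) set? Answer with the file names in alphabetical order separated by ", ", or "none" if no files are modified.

After op 1 (modify b.txt): modified={b.txt} staged={none}
After op 2 (modify a.txt): modified={a.txt, b.txt} staged={none}
After op 3 (modify c.txt): modified={a.txt, b.txt, c.txt} staged={none}
After op 4 (git add a.txt): modified={b.txt, c.txt} staged={a.txt}
After op 5 (git add a.txt): modified={b.txt, c.txt} staged={a.txt}
After op 6 (git add b.txt): modified={c.txt} staged={a.txt, b.txt}
After op 7 (modify c.txt): modified={c.txt} staged={a.txt, b.txt}
After op 8 (modify a.txt): modified={a.txt, c.txt} staged={a.txt, b.txt}
After op 9 (git add a.txt): modified={c.txt} staged={a.txt, b.txt}
After op 10 (modify a.txt): modified={a.txt, c.txt} staged={a.txt, b.txt}
After op 11 (modify b.txt): modified={a.txt, b.txt, c.txt} staged={a.txt, b.txt}
After op 12 (git add a.txt): modified={b.txt, c.txt} staged={a.txt, b.txt}
After op 13 (git add c.txt): modified={b.txt} staged={a.txt, b.txt, c.txt}

Answer: b.txt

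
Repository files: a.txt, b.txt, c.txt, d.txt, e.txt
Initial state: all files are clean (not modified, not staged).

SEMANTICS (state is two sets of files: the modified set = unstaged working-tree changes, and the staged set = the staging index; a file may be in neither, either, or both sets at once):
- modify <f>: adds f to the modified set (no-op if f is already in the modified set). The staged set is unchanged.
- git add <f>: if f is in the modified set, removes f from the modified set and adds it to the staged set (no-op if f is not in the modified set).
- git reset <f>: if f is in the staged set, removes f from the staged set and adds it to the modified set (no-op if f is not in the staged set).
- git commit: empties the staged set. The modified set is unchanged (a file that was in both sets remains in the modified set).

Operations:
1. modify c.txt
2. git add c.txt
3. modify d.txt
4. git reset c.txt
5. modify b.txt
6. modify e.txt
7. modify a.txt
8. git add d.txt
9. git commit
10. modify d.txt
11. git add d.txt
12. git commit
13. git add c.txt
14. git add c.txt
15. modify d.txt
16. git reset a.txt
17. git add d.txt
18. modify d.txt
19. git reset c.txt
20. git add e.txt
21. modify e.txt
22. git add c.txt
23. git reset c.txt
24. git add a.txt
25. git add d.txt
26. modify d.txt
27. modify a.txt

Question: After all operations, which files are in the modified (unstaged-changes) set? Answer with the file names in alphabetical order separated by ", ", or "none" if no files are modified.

Answer: a.txt, b.txt, c.txt, d.txt, e.txt

Derivation:
After op 1 (modify c.txt): modified={c.txt} staged={none}
After op 2 (git add c.txt): modified={none} staged={c.txt}
After op 3 (modify d.txt): modified={d.txt} staged={c.txt}
After op 4 (git reset c.txt): modified={c.txt, d.txt} staged={none}
After op 5 (modify b.txt): modified={b.txt, c.txt, d.txt} staged={none}
After op 6 (modify e.txt): modified={b.txt, c.txt, d.txt, e.txt} staged={none}
After op 7 (modify a.txt): modified={a.txt, b.txt, c.txt, d.txt, e.txt} staged={none}
After op 8 (git add d.txt): modified={a.txt, b.txt, c.txt, e.txt} staged={d.txt}
After op 9 (git commit): modified={a.txt, b.txt, c.txt, e.txt} staged={none}
After op 10 (modify d.txt): modified={a.txt, b.txt, c.txt, d.txt, e.txt} staged={none}
After op 11 (git add d.txt): modified={a.txt, b.txt, c.txt, e.txt} staged={d.txt}
After op 12 (git commit): modified={a.txt, b.txt, c.txt, e.txt} staged={none}
After op 13 (git add c.txt): modified={a.txt, b.txt, e.txt} staged={c.txt}
After op 14 (git add c.txt): modified={a.txt, b.txt, e.txt} staged={c.txt}
After op 15 (modify d.txt): modified={a.txt, b.txt, d.txt, e.txt} staged={c.txt}
After op 16 (git reset a.txt): modified={a.txt, b.txt, d.txt, e.txt} staged={c.txt}
After op 17 (git add d.txt): modified={a.txt, b.txt, e.txt} staged={c.txt, d.txt}
After op 18 (modify d.txt): modified={a.txt, b.txt, d.txt, e.txt} staged={c.txt, d.txt}
After op 19 (git reset c.txt): modified={a.txt, b.txt, c.txt, d.txt, e.txt} staged={d.txt}
After op 20 (git add e.txt): modified={a.txt, b.txt, c.txt, d.txt} staged={d.txt, e.txt}
After op 21 (modify e.txt): modified={a.txt, b.txt, c.txt, d.txt, e.txt} staged={d.txt, e.txt}
After op 22 (git add c.txt): modified={a.txt, b.txt, d.txt, e.txt} staged={c.txt, d.txt, e.txt}
After op 23 (git reset c.txt): modified={a.txt, b.txt, c.txt, d.txt, e.txt} staged={d.txt, e.txt}
After op 24 (git add a.txt): modified={b.txt, c.txt, d.txt, e.txt} staged={a.txt, d.txt, e.txt}
After op 25 (git add d.txt): modified={b.txt, c.txt, e.txt} staged={a.txt, d.txt, e.txt}
After op 26 (modify d.txt): modified={b.txt, c.txt, d.txt, e.txt} staged={a.txt, d.txt, e.txt}
After op 27 (modify a.txt): modified={a.txt, b.txt, c.txt, d.txt, e.txt} staged={a.txt, d.txt, e.txt}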